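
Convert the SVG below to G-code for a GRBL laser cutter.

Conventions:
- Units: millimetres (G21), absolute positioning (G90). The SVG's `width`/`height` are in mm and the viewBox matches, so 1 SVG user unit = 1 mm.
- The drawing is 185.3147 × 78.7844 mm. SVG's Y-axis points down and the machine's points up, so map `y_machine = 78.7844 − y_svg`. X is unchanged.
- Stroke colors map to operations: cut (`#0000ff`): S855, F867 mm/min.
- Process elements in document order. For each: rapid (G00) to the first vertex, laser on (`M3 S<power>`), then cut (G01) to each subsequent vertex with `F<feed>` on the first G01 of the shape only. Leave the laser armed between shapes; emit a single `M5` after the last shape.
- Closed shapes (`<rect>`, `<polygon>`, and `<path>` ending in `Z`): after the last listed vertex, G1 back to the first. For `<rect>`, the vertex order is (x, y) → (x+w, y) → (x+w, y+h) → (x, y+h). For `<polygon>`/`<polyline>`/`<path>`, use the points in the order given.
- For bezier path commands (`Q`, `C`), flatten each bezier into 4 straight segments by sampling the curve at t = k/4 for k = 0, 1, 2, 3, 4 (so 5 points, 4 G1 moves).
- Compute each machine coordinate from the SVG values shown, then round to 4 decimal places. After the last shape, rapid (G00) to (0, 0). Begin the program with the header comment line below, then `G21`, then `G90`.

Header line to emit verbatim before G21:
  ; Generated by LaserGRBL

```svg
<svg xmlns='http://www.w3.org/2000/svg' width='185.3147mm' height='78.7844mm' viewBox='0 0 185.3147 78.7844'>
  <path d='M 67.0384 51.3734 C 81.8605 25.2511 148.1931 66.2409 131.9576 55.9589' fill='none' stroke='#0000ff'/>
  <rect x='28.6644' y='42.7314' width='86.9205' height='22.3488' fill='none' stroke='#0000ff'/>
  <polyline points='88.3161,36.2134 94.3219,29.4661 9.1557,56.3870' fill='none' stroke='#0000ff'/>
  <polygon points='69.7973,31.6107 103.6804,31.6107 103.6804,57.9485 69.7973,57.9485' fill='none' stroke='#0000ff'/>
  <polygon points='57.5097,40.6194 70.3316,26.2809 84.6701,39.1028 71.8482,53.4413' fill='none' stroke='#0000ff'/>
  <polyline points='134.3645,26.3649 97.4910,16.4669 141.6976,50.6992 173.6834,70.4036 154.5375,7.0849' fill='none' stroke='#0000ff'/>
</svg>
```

viewBox `0 0 185.3147 78.7844` with mm width/height → 1 unit = 1 mm. Flip: y_m = 78.7844 − y_svg.

**Shape 1** — `<path>` cubic bezier, stroke `#0000ff` → cut (S855, F867). Control points (SVG): P0=(67.0384,51.3734), P1=(81.8605,25.2511), P2=(148.1931,66.2409), P3=(131.9576,55.9589); sampled at t=k/4. Machine vertices: (67.0384,27.4110) → (85.7182,36.2690) → (111.1446,31.0584) → (130.7477,22.8777) → (131.9576,22.8255). Open path.

**Shape 2** — `<rect>` rectangle, stroke `#0000ff` → cut (S855, F867). Machine vertices: (28.6644,36.0530) → (115.5849,36.0530) → (115.5849,13.7042) → (28.6644,13.7042) → (28.6644,36.0530). Closed: final G1 returns to the first vertex.

**Shape 3** — `<polyline>` open polyline, stroke `#0000ff` → cut (S855, F867). Machine vertices: (88.3161,42.5710) → (94.3219,49.3183) → (9.1557,22.3974). Open path.

**Shape 4** — `<polygon>` rectangle, stroke `#0000ff` → cut (S855, F867). Machine vertices: (69.7973,47.1737) → (103.6804,47.1737) → (103.6804,20.8359) → (69.7973,20.8359) → (69.7973,47.1737). Closed: final G1 returns to the first vertex.

**Shape 5** — `<polygon>` regular polygon, stroke `#0000ff` → cut (S855, F867). Machine vertices: (57.5097,38.1650) → (70.3316,52.5035) → (84.6701,39.6816) → (71.8482,25.3431) → (57.5097,38.1650). Closed: final G1 returns to the first vertex.

**Shape 6** — `<polyline>` open polyline, stroke `#0000ff` → cut (S855, F867). Machine vertices: (134.3645,52.4195) → (97.4910,62.3175) → (141.6976,28.0852) → (173.6834,8.3808) → (154.5375,71.6995). Open path.

; Generated by LaserGRBL
G21
G90
G00 X67.0384 Y27.4110
M3 S855
G01 X85.7182 Y36.2690 F867
G01 X111.1446 Y31.0584
G01 X130.7477 Y22.8777
G01 X131.9576 Y22.8255
G00 X28.6644 Y36.0530
M3 S855
G01 X115.5849 Y36.0530 F867
G01 X115.5849 Y13.7042
G01 X28.6644 Y13.7042
G01 X28.6644 Y36.0530
G00 X88.3161 Y42.5710
M3 S855
G01 X94.3219 Y49.3183 F867
G01 X9.1557 Y22.3974
G00 X69.7973 Y47.1737
M3 S855
G01 X103.6804 Y47.1737 F867
G01 X103.6804 Y20.8359
G01 X69.7973 Y20.8359
G01 X69.7973 Y47.1737
G00 X57.5097 Y38.1650
M3 S855
G01 X70.3316 Y52.5035 F867
G01 X84.6701 Y39.6816
G01 X71.8482 Y25.3431
G01 X57.5097 Y38.1650
G00 X134.3645 Y52.4195
M3 S855
G01 X97.4910 Y62.3175 F867
G01 X141.6976 Y28.0852
G01 X173.6834 Y8.3808
G01 X154.5375 Y71.6995
M5
G00 X0.0000 Y0.0000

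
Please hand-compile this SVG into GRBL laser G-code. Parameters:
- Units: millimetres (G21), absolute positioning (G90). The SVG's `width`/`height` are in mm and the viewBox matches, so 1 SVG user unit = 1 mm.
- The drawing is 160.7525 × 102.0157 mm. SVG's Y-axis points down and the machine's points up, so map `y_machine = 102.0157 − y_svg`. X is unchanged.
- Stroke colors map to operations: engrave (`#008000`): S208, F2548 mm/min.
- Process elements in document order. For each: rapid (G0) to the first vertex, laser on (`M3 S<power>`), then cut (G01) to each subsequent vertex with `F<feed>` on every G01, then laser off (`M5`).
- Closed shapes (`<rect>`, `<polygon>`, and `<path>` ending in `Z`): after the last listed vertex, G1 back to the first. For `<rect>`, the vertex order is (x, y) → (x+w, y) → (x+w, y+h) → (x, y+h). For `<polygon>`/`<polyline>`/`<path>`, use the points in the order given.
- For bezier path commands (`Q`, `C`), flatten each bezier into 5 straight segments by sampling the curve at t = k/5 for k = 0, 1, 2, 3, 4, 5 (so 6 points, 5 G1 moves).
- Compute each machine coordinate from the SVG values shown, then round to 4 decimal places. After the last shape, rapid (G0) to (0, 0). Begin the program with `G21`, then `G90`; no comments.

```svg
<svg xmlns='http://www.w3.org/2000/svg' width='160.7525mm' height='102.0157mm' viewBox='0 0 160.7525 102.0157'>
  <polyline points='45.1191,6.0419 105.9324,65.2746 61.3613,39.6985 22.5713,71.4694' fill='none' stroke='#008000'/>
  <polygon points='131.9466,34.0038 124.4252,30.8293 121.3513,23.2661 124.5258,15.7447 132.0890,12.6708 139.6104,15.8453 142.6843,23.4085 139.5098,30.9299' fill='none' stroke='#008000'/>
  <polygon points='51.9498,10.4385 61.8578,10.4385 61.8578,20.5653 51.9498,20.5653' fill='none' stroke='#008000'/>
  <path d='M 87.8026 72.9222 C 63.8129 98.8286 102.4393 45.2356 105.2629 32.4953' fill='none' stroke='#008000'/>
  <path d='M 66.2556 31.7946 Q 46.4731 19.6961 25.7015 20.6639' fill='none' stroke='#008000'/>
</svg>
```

G21
G90
G0 X45.1191 Y95.9738
M3 S208
G01 X105.9324 Y36.7411 F2548
G01 X61.3613 Y62.3172 F2548
G01 X22.5713 Y30.5463 F2548
M5
G0 X131.9466 Y68.0119
M3 S208
G01 X124.4252 Y71.1864 F2548
G01 X121.3513 Y78.7496 F2548
G01 X124.5258 Y86.2710 F2548
G01 X132.0890 Y89.3449 F2548
G01 X139.6104 Y86.1704 F2548
G01 X142.6843 Y78.6072 F2548
G01 X139.5098 Y71.0858 F2548
G01 X131.9466 Y68.0119 F2548
M5
G0 X51.9498 Y91.5772
M3 S208
G01 X61.8578 Y91.5772 F2548
G01 X61.8578 Y81.4504 F2548
G01 X51.9498 Y81.4504 F2548
G01 X51.9498 Y91.5772 F2548
M5
G0 X87.8026 Y29.0935
M3 S208
G01 X80.1354 Y22.1268 F2548
G01 X82.7719 Y28.4630 F2548
G01 X90.9880 Y42.3253 F2548
G01 X100.0598 Y57.9367 F2548
G01 X105.2629 Y69.5204 F2548
M5
G0 X66.2556 Y70.2211
M3 S208
G01 X58.3030 Y74.5378 F2548
G01 X50.2713 Y77.8093 F2548
G01 X42.1605 Y80.0354 F2548
G01 X33.9706 Y81.2163 F2548
G01 X25.7015 Y81.3518 F2548
M5
G0 X0.0000 Y0.0000

Since the viewBox matches the mm dimensions, user units are millimetres directly. The only transform is the Y-flip y_m = 102.0157 − y_svg.

Shape 1 is a open polyline drawn with `<polyline>`. Its stroke #008000 means engrave at S208, F2548. After flipping Y the toolpath is (45.1191,95.9738) → (105.9324,36.7411) → (61.3613,62.3172) → (22.5713,30.5463).

Shape 2 is a regular polygon drawn with `<polygon>`. Its stroke #008000 means engrave at S208, F2548. After flipping Y the toolpath is (131.9466,68.0119) → (124.4252,71.1864) → (121.3513,78.7496) → (124.5258,86.2710) → (132.0890,89.3449) → (139.6104,86.1704) → (142.6843,78.6072) → (139.5098,71.0858) → (131.9466,68.0119), returning to the start.

Shape 3 is a rectangle drawn with `<polygon>`. Its stroke #008000 means engrave at S208, F2548. After flipping Y the toolpath is (51.9498,91.5772) → (61.8578,91.5772) → (61.8578,81.4504) → (51.9498,81.4504) → (51.9498,91.5772), returning to the start.

Shape 4 is a cubic bezier drawn with `<path>`. Its stroke #008000 means engrave at S208, F2548. After flipping Y the toolpath is (87.8026,29.0935) → (80.1354,22.1268) → (82.7719,28.4630) → (90.9880,42.3253) → (100.0598,57.9367) → (105.2629,69.5204).

Shape 5 is a quadratic bezier drawn with `<path>`. Its stroke #008000 means engrave at S208, F2548. After flipping Y the toolpath is (66.2556,70.2211) → (58.3030,74.5378) → (50.2713,77.8093) → (42.1605,80.0354) → (33.9706,81.2163) → (25.7015,81.3518).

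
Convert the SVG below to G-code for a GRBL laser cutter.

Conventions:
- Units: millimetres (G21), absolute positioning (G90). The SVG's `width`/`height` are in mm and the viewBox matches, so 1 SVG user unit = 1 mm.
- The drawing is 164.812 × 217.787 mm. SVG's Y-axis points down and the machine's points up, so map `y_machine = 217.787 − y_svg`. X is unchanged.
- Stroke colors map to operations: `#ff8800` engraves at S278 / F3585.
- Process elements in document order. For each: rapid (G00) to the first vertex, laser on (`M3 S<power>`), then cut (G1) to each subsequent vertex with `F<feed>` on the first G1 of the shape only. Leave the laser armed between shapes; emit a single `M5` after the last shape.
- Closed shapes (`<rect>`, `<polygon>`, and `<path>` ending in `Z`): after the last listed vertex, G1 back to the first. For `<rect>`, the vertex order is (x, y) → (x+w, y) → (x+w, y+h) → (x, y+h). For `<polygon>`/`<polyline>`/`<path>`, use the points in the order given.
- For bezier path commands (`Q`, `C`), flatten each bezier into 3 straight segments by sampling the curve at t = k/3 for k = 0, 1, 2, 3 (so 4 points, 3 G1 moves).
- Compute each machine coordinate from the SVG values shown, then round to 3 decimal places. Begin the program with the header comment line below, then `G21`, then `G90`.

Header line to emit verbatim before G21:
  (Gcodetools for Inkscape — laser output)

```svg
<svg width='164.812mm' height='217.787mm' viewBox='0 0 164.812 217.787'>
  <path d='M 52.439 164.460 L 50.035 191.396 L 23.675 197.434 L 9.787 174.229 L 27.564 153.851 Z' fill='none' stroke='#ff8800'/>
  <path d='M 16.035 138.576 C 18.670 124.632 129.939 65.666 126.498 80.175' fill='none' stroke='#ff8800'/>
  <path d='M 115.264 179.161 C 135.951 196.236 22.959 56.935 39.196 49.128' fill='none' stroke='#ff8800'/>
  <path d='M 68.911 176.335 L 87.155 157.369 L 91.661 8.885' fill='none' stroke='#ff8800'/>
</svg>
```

Since the viewBox matches the mm dimensions, user units are millimetres directly. The only transform is the Y-flip y_m = 217.787 − y_svg.

Shape 1 is a regular polygon drawn with `<path>`. Its stroke #ff8800 means engrave at S278, F3585. After flipping Y the toolpath is (52.439,53.327) → (50.035,26.391) → (23.675,20.353) → (9.787,43.558) → (27.564,63.936) → (52.439,53.327), returning to the start.

Shape 2 is a cubic bezier drawn with `<path>`. Its stroke #ff8800 means engrave at S278, F3585. After flipping Y the toolpath is (16.035,79.211) → (46.609,103.774) → (99.974,132.018) → (126.498,137.612).

Shape 3 is a cubic bezier drawn with `<path>`. Its stroke #ff8800 means engrave at S278, F3585. After flipping Y the toolpath is (115.264,38.626) → (101.129,63.014) → (56.298,127.683) → (39.196,168.659).

Shape 4 is a open polyline drawn with `<path>`. Its stroke #ff8800 means engrave at S278, F3585. After flipping Y the toolpath is (68.911,41.452) → (87.155,60.418) → (91.661,208.902).

(Gcodetools for Inkscape — laser output)
G21
G90
G00 X52.439 Y53.327
M3 S278
G1 X50.035 Y26.391 F3585
G1 X23.675 Y20.353
G1 X9.787 Y43.558
G1 X27.564 Y63.936
G1 X52.439 Y53.327
G00 X16.035 Y79.211
M3 S278
G1 X46.609 Y103.774 F3585
G1 X99.974 Y132.018
G1 X126.498 Y137.612
G00 X115.264 Y38.626
M3 S278
G1 X101.129 Y63.014 F3585
G1 X56.298 Y127.683
G1 X39.196 Y168.659
G00 X68.911 Y41.452
M3 S278
G1 X87.155 Y60.418 F3585
G1 X91.661 Y208.902
M5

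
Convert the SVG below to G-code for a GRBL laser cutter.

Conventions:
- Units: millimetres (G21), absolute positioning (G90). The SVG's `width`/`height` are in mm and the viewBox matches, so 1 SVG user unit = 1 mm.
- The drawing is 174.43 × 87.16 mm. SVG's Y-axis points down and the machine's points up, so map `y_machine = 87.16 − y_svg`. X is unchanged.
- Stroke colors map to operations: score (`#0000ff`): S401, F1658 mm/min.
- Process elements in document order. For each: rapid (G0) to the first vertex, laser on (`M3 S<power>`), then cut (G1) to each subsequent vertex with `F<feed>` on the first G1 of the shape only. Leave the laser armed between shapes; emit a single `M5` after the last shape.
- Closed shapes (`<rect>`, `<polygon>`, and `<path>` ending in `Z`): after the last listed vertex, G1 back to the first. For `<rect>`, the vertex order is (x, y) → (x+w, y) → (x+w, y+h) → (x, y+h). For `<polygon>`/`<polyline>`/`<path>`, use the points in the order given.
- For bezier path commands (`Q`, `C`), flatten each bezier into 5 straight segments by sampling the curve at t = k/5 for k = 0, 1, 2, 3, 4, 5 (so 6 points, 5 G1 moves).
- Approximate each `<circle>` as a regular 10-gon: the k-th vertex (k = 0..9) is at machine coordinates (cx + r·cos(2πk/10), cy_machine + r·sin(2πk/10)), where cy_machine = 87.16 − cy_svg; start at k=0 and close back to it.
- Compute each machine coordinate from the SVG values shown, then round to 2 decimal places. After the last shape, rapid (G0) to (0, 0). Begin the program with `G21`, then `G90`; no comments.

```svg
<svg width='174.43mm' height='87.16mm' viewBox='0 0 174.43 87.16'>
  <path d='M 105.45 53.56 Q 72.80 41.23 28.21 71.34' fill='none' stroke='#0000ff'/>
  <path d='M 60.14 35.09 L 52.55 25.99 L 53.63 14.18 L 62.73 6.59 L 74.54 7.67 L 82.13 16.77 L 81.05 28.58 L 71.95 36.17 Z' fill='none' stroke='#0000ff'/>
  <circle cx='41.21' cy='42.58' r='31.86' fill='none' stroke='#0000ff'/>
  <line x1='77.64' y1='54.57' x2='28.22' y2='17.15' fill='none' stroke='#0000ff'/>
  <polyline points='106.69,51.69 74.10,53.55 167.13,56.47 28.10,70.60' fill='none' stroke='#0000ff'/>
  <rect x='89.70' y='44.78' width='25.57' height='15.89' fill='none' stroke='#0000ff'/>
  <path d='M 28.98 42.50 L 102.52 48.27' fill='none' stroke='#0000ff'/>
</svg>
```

G21
G90
G0 X105.45 Y33.60
M3 S401
G1 X91.91 Y36.83 F1658
G1 X77.42 Y36.67
G1 X61.97 Y33.12
G1 X45.57 Y26.17
G1 X28.21 Y15.82
G0 X60.14 Y52.07
M3 S401
G1 X52.55 Y61.17 F1658
G1 X53.63 Y72.98
G1 X62.73 Y80.57
G1 X74.54 Y79.49
G1 X82.13 Y70.39
G1 X81.05 Y58.58
G1 X71.95 Y50.99
G1 X60.14 Y52.07
G0 X73.07 Y44.58
M3 S401
G1 X66.99 Y63.31 F1658
G1 X51.06 Y74.88
G1 X31.36 Y74.88
G1 X15.43 Y63.31
G1 X9.35 Y44.58
G1 X15.43 Y25.85
G1 X31.36 Y14.28
G1 X51.06 Y14.28
G1 X66.99 Y25.85
G1 X73.07 Y44.58
G0 X77.64 Y32.59
M3 S401
G1 X28.22 Y70.01 F1658
G0 X106.69 Y35.47
M3 S401
G1 X74.10 Y33.61 F1658
G1 X167.13 Y30.69
G1 X28.10 Y16.56
G0 X89.70 Y42.38
M3 S401
G1 X115.27 Y42.38 F1658
G1 X115.27 Y26.49
G1 X89.70 Y26.49
G1 X89.70 Y42.38
G0 X28.98 Y44.66
M3 S401
G1 X102.52 Y38.89 F1658
M5
G0 X0.00 Y0.00

1 u = 1 mm; y_m = 87.16 − y.

[1] `<path>` quadratic bezier, #0000ff→score S401 F1658: (105.45,33.60) → (91.91,36.83) → (77.42,36.67) → (61.97,33.12) → (45.57,26.17) → (28.21,15.82)

[2] `<path>` regular polygon, #0000ff→score S401 F1658: (60.14,52.07) → (52.55,61.17) → (53.63,72.98) → (62.73,80.57) → (74.54,79.49) → (82.13,70.39) → (81.05,58.58) → (71.95,50.99) → (60.14,52.07) (closed)

[3] `<circle>` circle, #0000ff→score S401 F1658: (73.07,44.58) → (66.99,63.31) → (51.06,74.88) → (31.36,74.88) → (15.43,63.31) → (9.35,44.58) → (15.43,25.85) → (31.36,14.28) → (51.06,14.28) → (66.99,25.85) → (73.07,44.58) (closed)

[4] `<line>` line segment, #0000ff→score S401 F1658: (77.64,32.59) → (28.22,70.01)

[5] `<polyline>` open polyline, #0000ff→score S401 F1658: (106.69,35.47) → (74.10,33.61) → (167.13,30.69) → (28.10,16.56)

[6] `<rect>` rectangle, #0000ff→score S401 F1658: (89.70,42.38) → (115.27,42.38) → (115.27,26.49) → (89.70,26.49) → (89.70,42.38) (closed)

[7] `<path>` line segment, #0000ff→score S401 F1658: (28.98,44.66) → (102.52,38.89)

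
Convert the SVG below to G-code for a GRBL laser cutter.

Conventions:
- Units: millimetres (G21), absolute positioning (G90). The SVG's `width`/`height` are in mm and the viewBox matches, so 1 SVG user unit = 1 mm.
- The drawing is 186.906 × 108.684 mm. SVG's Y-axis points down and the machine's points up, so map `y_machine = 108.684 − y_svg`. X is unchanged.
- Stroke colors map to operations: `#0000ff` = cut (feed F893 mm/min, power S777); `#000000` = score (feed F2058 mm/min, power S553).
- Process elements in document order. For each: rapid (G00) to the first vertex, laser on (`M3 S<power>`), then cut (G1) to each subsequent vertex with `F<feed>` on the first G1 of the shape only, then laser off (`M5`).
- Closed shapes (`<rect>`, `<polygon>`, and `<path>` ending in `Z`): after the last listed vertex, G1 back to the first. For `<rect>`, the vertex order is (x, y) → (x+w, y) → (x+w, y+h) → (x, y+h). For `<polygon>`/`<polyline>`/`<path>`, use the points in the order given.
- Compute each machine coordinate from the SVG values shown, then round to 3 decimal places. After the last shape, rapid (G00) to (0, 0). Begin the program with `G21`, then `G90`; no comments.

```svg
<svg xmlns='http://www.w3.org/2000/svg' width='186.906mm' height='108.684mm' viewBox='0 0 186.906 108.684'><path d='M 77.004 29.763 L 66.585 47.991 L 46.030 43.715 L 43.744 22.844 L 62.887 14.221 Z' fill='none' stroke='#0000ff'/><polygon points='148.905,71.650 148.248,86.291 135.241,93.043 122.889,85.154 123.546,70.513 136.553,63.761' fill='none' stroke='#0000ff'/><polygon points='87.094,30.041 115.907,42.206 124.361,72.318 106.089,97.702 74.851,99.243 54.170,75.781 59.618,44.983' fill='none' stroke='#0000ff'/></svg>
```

G21
G90
G00 X77.004 Y78.921
M3 S777
G1 X66.585 Y60.693 F893
G1 X46.030 Y64.969
G1 X43.744 Y85.840
G1 X62.887 Y94.463
G1 X77.004 Y78.921
M5
G00 X148.905 Y37.034
M3 S777
G1 X148.248 Y22.393 F893
G1 X135.241 Y15.641
G1 X122.889 Y23.530
G1 X123.546 Y38.171
G1 X136.553 Y44.923
G1 X148.905 Y37.034
M5
G00 X87.094 Y78.643
M3 S777
G1 X115.907 Y66.478 F893
G1 X124.361 Y36.366
G1 X106.089 Y10.982
G1 X74.851 Y9.441
G1 X54.170 Y32.903
G1 X59.618 Y63.701
G1 X87.094 Y78.643
M5
G00 X0.000 Y0.000

viewBox `0 0 186.906 108.684` with mm width/height → 1 unit = 1 mm. Flip: y_m = 108.684 − y_svg.

**Shape 1** — `<path>` regular polygon, stroke `#0000ff` → cut (S777, F893). Machine vertices: (77.004,78.921) → (66.585,60.693) → (46.030,64.969) → (43.744,85.840) → (62.887,94.463) → (77.004,78.921). Closed: final G1 returns to the first vertex.

**Shape 2** — `<polygon>` regular polygon, stroke `#0000ff` → cut (S777, F893). Machine vertices: (148.905,37.034) → (148.248,22.393) → (135.241,15.641) → (122.889,23.530) → (123.546,38.171) → (136.553,44.923) → (148.905,37.034). Closed: final G1 returns to the first vertex.

**Shape 3** — `<polygon>` regular polygon, stroke `#0000ff` → cut (S777, F893). Machine vertices: (87.094,78.643) → (115.907,66.478) → (124.361,36.366) → (106.089,10.982) → (74.851,9.441) → (54.170,32.903) → (59.618,63.701) → (87.094,78.643). Closed: final G1 returns to the first vertex.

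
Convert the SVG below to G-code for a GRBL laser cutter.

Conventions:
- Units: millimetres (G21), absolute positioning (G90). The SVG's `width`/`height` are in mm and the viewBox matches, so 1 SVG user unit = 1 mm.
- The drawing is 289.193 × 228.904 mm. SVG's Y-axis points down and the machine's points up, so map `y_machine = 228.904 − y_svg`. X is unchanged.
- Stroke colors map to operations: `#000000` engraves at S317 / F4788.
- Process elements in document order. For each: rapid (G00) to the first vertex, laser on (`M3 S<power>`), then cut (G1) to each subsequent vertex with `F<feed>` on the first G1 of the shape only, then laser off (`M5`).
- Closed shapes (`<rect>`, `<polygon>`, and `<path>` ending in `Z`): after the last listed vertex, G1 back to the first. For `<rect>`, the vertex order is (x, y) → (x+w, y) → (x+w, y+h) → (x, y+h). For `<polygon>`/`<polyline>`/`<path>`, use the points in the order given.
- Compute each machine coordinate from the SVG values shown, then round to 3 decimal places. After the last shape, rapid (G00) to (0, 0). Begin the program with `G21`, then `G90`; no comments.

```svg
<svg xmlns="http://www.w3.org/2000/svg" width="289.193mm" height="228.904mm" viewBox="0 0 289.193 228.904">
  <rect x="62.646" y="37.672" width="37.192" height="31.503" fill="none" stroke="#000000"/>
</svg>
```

G21
G90
G00 X62.646 Y191.232
M3 S317
G1 X99.838 Y191.232 F4788
G1 X99.838 Y159.729
G1 X62.646 Y159.729
G1 X62.646 Y191.232
M5
G00 X0.000 Y0.000

Since the viewBox matches the mm dimensions, user units are millimetres directly. The only transform is the Y-flip y_m = 228.904 − y_svg.

Shape 1 is a rectangle drawn with `<rect>`. Its stroke #000000 means engrave at S317, F4788. After flipping Y the toolpath is (62.646,191.232) → (99.838,191.232) → (99.838,159.729) → (62.646,159.729) → (62.646,191.232), returning to the start.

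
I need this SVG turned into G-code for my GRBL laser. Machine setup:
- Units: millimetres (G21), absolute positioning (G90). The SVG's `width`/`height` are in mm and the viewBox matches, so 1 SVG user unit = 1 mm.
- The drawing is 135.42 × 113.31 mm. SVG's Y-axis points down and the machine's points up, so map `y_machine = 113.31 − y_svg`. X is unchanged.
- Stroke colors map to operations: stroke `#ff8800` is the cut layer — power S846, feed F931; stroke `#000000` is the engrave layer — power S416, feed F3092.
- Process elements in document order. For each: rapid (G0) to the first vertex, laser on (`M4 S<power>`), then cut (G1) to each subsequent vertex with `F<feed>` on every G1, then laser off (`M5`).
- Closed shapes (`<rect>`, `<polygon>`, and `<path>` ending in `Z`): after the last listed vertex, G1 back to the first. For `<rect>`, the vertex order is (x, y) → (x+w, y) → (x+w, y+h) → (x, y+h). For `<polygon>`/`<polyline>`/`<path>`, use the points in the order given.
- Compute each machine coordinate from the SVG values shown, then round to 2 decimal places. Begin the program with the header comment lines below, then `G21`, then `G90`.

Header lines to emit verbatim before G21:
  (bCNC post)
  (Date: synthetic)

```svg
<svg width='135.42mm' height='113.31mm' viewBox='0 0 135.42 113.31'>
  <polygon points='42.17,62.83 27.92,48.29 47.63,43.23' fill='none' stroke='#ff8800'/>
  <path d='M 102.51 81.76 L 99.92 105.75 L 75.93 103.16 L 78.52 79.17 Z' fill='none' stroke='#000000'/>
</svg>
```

(bCNC post)
(Date: synthetic)
G21
G90
G0 X42.17 Y50.48
M4 S846
G1 X27.92 Y65.02 F931
G1 X47.63 Y70.08 F931
G1 X42.17 Y50.48 F931
M5
G0 X102.51 Y31.55
M4 S416
G1 X99.92 Y7.56 F3092
G1 X75.93 Y10.15 F3092
G1 X78.52 Y34.14 F3092
G1 X102.51 Y31.55 F3092
M5

viewBox `0 0 135.42 113.31` with mm width/height → 1 unit = 1 mm. Flip: y_m = 113.31 − y_svg.

**Shape 1** — `<polygon>` regular polygon, stroke `#ff8800` → cut (S846, F931). Machine vertices: (42.17,50.48) → (27.92,65.02) → (47.63,70.08) → (42.17,50.48). Closed: final G1 returns to the first vertex.

**Shape 2** — `<path>` regular polygon, stroke `#000000` → engrave (S416, F3092). Machine vertices: (102.51,31.55) → (99.92,7.56) → (75.93,10.15) → (78.52,34.14) → (102.51,31.55). Closed: final G1 returns to the first vertex.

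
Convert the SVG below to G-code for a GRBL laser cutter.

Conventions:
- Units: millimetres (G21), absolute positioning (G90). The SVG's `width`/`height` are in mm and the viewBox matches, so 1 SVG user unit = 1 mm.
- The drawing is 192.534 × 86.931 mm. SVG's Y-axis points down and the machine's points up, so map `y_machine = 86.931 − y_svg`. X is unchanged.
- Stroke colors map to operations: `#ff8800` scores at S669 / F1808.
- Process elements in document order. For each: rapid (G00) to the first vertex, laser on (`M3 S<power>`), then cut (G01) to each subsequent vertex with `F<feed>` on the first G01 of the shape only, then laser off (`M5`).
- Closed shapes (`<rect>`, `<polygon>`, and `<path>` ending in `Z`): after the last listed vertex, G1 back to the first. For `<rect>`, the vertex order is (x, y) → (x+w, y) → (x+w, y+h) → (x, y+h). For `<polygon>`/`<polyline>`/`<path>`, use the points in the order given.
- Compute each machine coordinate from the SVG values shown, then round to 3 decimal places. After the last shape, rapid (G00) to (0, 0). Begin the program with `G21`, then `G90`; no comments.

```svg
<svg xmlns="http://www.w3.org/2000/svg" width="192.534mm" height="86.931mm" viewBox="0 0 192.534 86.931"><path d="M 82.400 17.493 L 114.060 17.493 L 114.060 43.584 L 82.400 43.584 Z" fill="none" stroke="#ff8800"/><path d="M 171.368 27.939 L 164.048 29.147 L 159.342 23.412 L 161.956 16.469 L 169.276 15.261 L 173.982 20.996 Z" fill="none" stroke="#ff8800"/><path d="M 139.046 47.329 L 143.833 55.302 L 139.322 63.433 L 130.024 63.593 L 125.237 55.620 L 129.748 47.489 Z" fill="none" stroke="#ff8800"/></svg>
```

1 u = 1 mm; y_m = 86.931 − y.

[1] `<path>` rectangle, #ff8800→score S669 F1808: (82.400,69.438) → (114.060,69.438) → (114.060,43.347) → (82.400,43.347) → (82.400,69.438) (closed)

[2] `<path>` regular polygon, #ff8800→score S669 F1808: (171.368,58.992) → (164.048,57.784) → (159.342,63.519) → (161.956,70.462) → (169.276,71.670) → (173.982,65.935) → (171.368,58.992) (closed)

[3] `<path>` regular polygon, #ff8800→score S669 F1808: (139.046,39.602) → (143.833,31.629) → (139.322,23.498) → (130.024,23.338) → (125.237,31.311) → (129.748,39.442) → (139.046,39.602) (closed)

G21
G90
G00 X82.400 Y69.438
M3 S669
G01 X114.060 Y69.438 F1808
G01 X114.060 Y43.347
G01 X82.400 Y43.347
G01 X82.400 Y69.438
M5
G00 X171.368 Y58.992
M3 S669
G01 X164.048 Y57.784 F1808
G01 X159.342 Y63.519
G01 X161.956 Y70.462
G01 X169.276 Y71.670
G01 X173.982 Y65.935
G01 X171.368 Y58.992
M5
G00 X139.046 Y39.602
M3 S669
G01 X143.833 Y31.629 F1808
G01 X139.322 Y23.498
G01 X130.024 Y23.338
G01 X125.237 Y31.311
G01 X129.748 Y39.442
G01 X139.046 Y39.602
M5
G00 X0.000 Y0.000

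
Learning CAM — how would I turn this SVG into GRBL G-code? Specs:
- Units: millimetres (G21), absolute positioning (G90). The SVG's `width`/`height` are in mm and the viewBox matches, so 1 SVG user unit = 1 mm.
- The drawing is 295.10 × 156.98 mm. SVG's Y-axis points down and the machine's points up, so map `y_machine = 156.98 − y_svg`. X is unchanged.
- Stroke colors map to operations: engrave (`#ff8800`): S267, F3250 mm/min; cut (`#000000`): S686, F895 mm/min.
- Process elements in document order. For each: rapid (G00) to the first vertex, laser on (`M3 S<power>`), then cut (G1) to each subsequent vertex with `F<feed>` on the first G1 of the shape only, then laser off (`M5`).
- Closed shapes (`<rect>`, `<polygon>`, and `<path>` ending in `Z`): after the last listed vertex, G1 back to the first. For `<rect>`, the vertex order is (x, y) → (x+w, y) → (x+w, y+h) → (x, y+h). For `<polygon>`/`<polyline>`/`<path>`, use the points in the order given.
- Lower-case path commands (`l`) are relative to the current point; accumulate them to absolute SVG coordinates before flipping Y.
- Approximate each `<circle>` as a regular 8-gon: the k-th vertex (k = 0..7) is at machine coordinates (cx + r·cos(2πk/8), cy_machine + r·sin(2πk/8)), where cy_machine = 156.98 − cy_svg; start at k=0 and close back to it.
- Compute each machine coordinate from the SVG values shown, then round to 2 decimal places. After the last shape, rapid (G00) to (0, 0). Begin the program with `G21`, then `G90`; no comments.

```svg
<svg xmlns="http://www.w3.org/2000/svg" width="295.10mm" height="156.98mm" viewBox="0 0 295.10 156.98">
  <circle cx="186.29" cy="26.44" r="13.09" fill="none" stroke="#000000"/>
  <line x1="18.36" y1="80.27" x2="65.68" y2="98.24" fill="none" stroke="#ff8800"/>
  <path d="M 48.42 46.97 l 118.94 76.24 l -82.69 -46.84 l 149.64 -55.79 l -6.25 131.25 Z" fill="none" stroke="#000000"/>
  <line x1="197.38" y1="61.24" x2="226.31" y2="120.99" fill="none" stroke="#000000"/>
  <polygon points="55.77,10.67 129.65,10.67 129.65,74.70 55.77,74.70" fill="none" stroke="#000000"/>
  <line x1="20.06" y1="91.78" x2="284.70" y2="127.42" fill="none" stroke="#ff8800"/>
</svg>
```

1 u = 1 mm; y_m = 156.98 − y.

[1] `<circle>` circle, #000000→cut S686 F895: (199.38,130.54) → (195.55,139.80) → (186.29,143.63) → (177.03,139.80) → (173.20,130.54) → (177.03,121.28) → (186.29,117.45) → (195.55,121.28) → (199.38,130.54) (closed)

[2] `<line>` line segment, #ff8800→engrave S267 F3250: (18.36,76.71) → (65.68,58.74)

[3] `<path>` closed polygon, #000000→cut S686 F895: (48.42,110.01) → (167.36,33.77) → (84.67,80.61) → (234.31,136.40) → (228.06,5.15) → (48.42,110.01) (closed)

[4] `<line>` line segment, #000000→cut S686 F895: (197.38,95.74) → (226.31,35.99)

[5] `<polygon>` rectangle, #000000→cut S686 F895: (55.77,146.31) → (129.65,146.31) → (129.65,82.28) → (55.77,82.28) → (55.77,146.31) (closed)

[6] `<line>` line segment, #ff8800→engrave S267 F3250: (20.06,65.20) → (284.70,29.56)

G21
G90
G00 X199.38 Y130.54
M3 S686
G1 X195.55 Y139.80 F895
G1 X186.29 Y143.63
G1 X177.03 Y139.80
G1 X173.20 Y130.54
G1 X177.03 Y121.28
G1 X186.29 Y117.45
G1 X195.55 Y121.28
G1 X199.38 Y130.54
M5
G00 X18.36 Y76.71
M3 S267
G1 X65.68 Y58.74 F3250
M5
G00 X48.42 Y110.01
M3 S686
G1 X167.36 Y33.77 F895
G1 X84.67 Y80.61
G1 X234.31 Y136.40
G1 X228.06 Y5.15
G1 X48.42 Y110.01
M5
G00 X197.38 Y95.74
M3 S686
G1 X226.31 Y35.99 F895
M5
G00 X55.77 Y146.31
M3 S686
G1 X129.65 Y146.31 F895
G1 X129.65 Y82.28
G1 X55.77 Y82.28
G1 X55.77 Y146.31
M5
G00 X20.06 Y65.20
M3 S267
G1 X284.70 Y29.56 F3250
M5
G00 X0.00 Y0.00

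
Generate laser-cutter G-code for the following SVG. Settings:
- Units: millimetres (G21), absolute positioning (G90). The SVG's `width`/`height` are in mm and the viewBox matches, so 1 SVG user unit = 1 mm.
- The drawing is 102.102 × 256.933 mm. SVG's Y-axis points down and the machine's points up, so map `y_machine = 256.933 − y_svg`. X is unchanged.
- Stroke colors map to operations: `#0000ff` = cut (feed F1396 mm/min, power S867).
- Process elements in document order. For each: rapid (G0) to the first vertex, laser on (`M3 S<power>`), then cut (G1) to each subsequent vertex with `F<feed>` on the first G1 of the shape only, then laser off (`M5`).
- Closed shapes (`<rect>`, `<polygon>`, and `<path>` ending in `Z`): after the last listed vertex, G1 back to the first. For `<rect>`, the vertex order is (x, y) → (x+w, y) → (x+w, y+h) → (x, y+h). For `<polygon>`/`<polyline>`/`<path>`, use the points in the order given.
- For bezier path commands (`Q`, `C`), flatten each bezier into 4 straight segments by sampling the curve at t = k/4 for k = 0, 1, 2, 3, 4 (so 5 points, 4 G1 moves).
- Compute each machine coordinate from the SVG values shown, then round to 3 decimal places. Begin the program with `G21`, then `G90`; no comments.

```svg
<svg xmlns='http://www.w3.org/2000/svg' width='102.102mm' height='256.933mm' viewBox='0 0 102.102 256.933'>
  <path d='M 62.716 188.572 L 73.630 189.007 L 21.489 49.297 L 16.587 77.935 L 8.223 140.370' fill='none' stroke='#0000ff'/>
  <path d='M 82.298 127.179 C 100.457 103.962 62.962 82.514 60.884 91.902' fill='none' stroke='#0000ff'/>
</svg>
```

viewBox `0 0 102.102 256.933` with mm width/height → 1 unit = 1 mm. Flip: y_m = 256.933 − y_svg.

**Shape 1** — `<path>` open polyline, stroke `#0000ff` → cut (S867, F1396). Machine vertices: (62.716,68.361) → (73.630,67.926) → (21.489,207.636) → (16.587,178.998) → (8.223,116.563). Open path.

**Shape 2** — `<path>` cubic bezier, stroke `#0000ff` → cut (S867, F1396). Control points (SVG): P0=(82.298,127.179), P1=(100.457,103.962), P2=(62.962,82.514), P3=(60.884,91.902); sampled at t=k/4. Machine vertices: (82.298,129.754) → (86.905,146.381) → (79.180,159.619) → (67.660,166.744) → (60.884,165.031). Open path.

G21
G90
G0 X62.716 Y68.361
M3 S867
G1 X73.630 Y67.926 F1396
G1 X21.489 Y207.636
G1 X16.587 Y178.998
G1 X8.223 Y116.563
M5
G0 X82.298 Y129.754
M3 S867
G1 X86.905 Y146.381 F1396
G1 X79.180 Y159.619
G1 X67.660 Y166.744
G1 X60.884 Y165.031
M5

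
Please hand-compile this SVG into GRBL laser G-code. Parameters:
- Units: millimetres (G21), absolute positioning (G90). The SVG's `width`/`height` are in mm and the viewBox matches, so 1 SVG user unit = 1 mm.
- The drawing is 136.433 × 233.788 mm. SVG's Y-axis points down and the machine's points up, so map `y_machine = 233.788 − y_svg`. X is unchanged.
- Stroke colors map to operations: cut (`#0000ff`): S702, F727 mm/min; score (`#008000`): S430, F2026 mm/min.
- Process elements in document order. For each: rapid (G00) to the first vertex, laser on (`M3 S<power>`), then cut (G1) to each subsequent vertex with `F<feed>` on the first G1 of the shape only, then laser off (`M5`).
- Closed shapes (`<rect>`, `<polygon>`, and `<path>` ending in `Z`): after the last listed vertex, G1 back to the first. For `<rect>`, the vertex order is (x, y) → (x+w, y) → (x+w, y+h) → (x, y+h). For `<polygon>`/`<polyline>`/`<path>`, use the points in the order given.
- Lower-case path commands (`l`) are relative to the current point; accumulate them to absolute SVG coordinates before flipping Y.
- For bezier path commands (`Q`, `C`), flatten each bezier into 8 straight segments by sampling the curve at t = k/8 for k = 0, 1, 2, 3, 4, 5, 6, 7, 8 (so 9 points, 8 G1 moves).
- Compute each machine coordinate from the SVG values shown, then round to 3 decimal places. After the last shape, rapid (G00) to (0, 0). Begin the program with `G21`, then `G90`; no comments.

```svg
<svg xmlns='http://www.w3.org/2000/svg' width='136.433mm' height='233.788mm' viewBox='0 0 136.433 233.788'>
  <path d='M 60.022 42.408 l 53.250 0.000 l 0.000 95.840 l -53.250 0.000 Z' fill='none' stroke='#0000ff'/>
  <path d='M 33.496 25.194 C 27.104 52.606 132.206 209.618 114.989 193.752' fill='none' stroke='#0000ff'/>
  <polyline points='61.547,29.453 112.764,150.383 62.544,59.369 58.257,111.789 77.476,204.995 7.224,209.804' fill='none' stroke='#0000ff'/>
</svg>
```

G21
G90
G00 X60.022 Y191.380
M3 S702
G1 X113.272 Y191.380 F727
G1 X113.272 Y95.540
G1 X60.022 Y95.540
G1 X60.022 Y191.380
M5
G00 X33.496 Y208.594
M3 S702
G1 X35.869 Y192.830 F727
G1 X45.954 Y168.461
G1 X61.012 Y139.031
G1 X78.302 Y108.086
G1 X95.085 Y79.169
G1 X108.620 Y55.825
G1 X116.168 Y41.599
G1 X114.989 Y40.036
M5
G00 X61.547 Y204.335
M3 S702
G1 X112.764 Y83.405 F727
G1 X62.544 Y174.419
G1 X58.257 Y121.999
G1 X77.476 Y28.793
G1 X7.224 Y23.984
M5
G00 X0.000 Y0.000

viewBox `0 0 136.433 233.788` with mm width/height → 1 unit = 1 mm. Flip: y_m = 233.788 − y_svg.

**Shape 1** — `<path>` rectangle, stroke `#0000ff` → cut (S702, F727). Machine vertices: (60.022,191.380) → (113.272,191.380) → (113.272,95.540) → (60.022,95.540) → (60.022,191.380). Closed: final G1 returns to the first vertex.

**Shape 2** — `<path>` cubic bezier, stroke `#0000ff` → cut (S702, F727). Control points (SVG): P0=(33.496,25.194), P1=(27.104,52.606), P2=(132.206,209.618), P3=(114.989,193.752); sampled at t=k/8. Machine vertices: (33.496,208.594) → (35.869,192.830) → (45.954,168.461) → (61.012,139.031) → (78.302,108.086) → (95.085,79.169) → (108.620,55.825) → (116.168,41.599) → (114.989,40.036). Open path.

**Shape 3** — `<polyline>` open polyline, stroke `#0000ff` → cut (S702, F727). Machine vertices: (61.547,204.335) → (112.764,83.405) → (62.544,174.419) → (58.257,121.999) → (77.476,28.793) → (7.224,23.984). Open path.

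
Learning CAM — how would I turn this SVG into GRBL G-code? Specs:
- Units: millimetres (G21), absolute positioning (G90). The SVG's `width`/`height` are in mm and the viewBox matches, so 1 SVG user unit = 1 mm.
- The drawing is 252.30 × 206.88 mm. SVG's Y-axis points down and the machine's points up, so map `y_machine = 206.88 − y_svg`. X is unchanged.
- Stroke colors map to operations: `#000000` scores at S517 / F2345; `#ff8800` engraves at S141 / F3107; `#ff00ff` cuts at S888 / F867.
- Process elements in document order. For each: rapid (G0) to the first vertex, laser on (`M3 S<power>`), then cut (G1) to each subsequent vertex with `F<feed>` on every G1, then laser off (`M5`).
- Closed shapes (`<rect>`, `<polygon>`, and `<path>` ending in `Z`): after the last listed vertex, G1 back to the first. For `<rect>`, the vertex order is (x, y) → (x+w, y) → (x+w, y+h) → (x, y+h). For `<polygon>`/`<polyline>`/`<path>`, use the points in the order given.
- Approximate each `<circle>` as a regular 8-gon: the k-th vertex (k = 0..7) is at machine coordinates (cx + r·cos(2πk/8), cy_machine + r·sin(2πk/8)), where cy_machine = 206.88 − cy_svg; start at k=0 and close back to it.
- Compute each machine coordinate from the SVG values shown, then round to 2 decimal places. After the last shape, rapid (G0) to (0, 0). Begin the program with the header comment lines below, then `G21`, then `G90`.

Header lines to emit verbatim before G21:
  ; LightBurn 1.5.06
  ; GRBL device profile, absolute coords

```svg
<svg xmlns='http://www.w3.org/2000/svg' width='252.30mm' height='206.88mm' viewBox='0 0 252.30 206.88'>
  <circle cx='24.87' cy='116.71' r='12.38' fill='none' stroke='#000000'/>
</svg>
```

Since the viewBox matches the mm dimensions, user units are millimetres directly. The only transform is the Y-flip y_m = 206.88 − y_svg.

Shape 1 is a circle drawn with `<circle>`. Its stroke #000000 means score at S517, F2345. After flipping Y the toolpath is (37.25,90.17) → (33.62,98.92) → (24.87,102.55) → (16.12,98.92) → (12.49,90.17) → (16.12,81.42) → (24.87,77.79) → (33.62,81.42) → (37.25,90.17), returning to the start.

; LightBurn 1.5.06
; GRBL device profile, absolute coords
G21
G90
G0 X37.25 Y90.17
M3 S517
G1 X33.62 Y98.92 F2345
G1 X24.87 Y102.55 F2345
G1 X16.12 Y98.92 F2345
G1 X12.49 Y90.17 F2345
G1 X16.12 Y81.42 F2345
G1 X24.87 Y77.79 F2345
G1 X33.62 Y81.42 F2345
G1 X37.25 Y90.17 F2345
M5
G0 X0.00 Y0.00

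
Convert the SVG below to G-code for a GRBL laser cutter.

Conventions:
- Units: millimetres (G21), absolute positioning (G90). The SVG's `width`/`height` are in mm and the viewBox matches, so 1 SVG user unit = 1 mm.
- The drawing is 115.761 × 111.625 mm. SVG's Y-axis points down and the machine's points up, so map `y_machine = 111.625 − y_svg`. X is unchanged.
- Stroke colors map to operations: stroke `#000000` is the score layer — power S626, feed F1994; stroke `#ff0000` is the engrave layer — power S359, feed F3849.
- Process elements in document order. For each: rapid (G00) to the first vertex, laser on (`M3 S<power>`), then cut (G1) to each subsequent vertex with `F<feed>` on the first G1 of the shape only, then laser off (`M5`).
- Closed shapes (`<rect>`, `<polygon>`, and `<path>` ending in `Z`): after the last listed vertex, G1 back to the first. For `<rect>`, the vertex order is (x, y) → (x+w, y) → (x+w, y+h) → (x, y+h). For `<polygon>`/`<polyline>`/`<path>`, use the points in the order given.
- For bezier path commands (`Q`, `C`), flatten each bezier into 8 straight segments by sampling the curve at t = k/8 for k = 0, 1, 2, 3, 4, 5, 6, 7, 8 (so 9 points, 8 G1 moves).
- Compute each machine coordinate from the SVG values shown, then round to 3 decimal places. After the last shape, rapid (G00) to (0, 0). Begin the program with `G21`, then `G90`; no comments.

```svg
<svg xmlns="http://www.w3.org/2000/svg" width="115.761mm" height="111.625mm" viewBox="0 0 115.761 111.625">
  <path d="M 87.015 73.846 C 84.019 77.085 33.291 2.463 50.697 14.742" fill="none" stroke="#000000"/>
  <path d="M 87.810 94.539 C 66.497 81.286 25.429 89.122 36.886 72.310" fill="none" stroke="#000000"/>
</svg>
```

Since the viewBox matches the mm dimensions, user units are millimetres directly. The only transform is the Y-flip y_m = 111.625 − y_svg.

Shape 1 is a cubic bezier drawn with `<path>`. Its stroke #000000 means score at S626, F1994. After flipping Y the toolpath is (87.015,37.779) → (83.880,39.892) → (77.629,47.374) → (69.618,58.294) → (61.205,70.721) → (53.749,82.724) → (48.607,92.373) → (47.137,97.736) → (50.697,96.883).

Shape 2 is a cubic bezier drawn with `<path>`. Its stroke #000000 means score at S626, F1994. After flipping Y the toolpath is (87.810,17.086) → (79.033,21.157) → (69.251,23.786) → (59.310,25.511) → (50.059,26.866) → (42.344,28.388) → (37.012,30.613) → (34.911,34.077) → (36.886,39.315).

G21
G90
G00 X87.015 Y37.779
M3 S626
G1 X83.880 Y39.892 F1994
G1 X77.629 Y47.374
G1 X69.618 Y58.294
G1 X61.205 Y70.721
G1 X53.749 Y82.724
G1 X48.607 Y92.373
G1 X47.137 Y97.736
G1 X50.697 Y96.883
M5
G00 X87.810 Y17.086
M3 S626
G1 X79.033 Y21.157 F1994
G1 X69.251 Y23.786
G1 X59.310 Y25.511
G1 X50.059 Y26.866
G1 X42.344 Y28.388
G1 X37.012 Y30.613
G1 X34.911 Y34.077
G1 X36.886 Y39.315
M5
G00 X0.000 Y0.000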